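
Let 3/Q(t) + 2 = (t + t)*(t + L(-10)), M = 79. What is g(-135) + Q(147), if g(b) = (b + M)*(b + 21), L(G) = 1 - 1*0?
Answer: 277767843/43510 ≈ 6384.0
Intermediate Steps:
L(G) = 1 (L(G) = 1 + 0 = 1)
g(b) = (21 + b)*(79 + b) (g(b) = (b + 79)*(b + 21) = (79 + b)*(21 + b) = (21 + b)*(79 + b))
Q(t) = 3/(-2 + 2*t*(1 + t)) (Q(t) = 3/(-2 + (t + t)*(t + 1)) = 3/(-2 + (2*t)*(1 + t)) = 3/(-2 + 2*t*(1 + t)))
g(-135) + Q(147) = (1659 + (-135)² + 100*(-135)) + 3/(2*(-1 + 147 + 147²)) = (1659 + 18225 - 13500) + 3/(2*(-1 + 147 + 21609)) = 6384 + (3/2)/21755 = 6384 + (3/2)*(1/21755) = 6384 + 3/43510 = 277767843/43510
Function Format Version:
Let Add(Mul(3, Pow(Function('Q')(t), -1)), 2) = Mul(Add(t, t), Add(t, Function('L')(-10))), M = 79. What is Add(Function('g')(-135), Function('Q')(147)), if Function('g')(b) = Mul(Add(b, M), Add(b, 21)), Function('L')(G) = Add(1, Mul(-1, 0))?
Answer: Rational(277767843, 43510) ≈ 6384.0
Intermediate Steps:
Function('L')(G) = 1 (Function('L')(G) = Add(1, 0) = 1)
Function('g')(b) = Mul(Add(21, b), Add(79, b)) (Function('g')(b) = Mul(Add(b, 79), Add(b, 21)) = Mul(Add(79, b), Add(21, b)) = Mul(Add(21, b), Add(79, b)))
Function('Q')(t) = Mul(3, Pow(Add(-2, Mul(2, t, Add(1, t))), -1)) (Function('Q')(t) = Mul(3, Pow(Add(-2, Mul(Add(t, t), Add(t, 1))), -1)) = Mul(3, Pow(Add(-2, Mul(Mul(2, t), Add(1, t))), -1)) = Mul(3, Pow(Add(-2, Mul(2, t, Add(1, t))), -1)))
Add(Function('g')(-135), Function('Q')(147)) = Add(Add(1659, Pow(-135, 2), Mul(100, -135)), Mul(Rational(3, 2), Pow(Add(-1, 147, Pow(147, 2)), -1))) = Add(Add(1659, 18225, -13500), Mul(Rational(3, 2), Pow(Add(-1, 147, 21609), -1))) = Add(6384, Mul(Rational(3, 2), Pow(21755, -1))) = Add(6384, Mul(Rational(3, 2), Rational(1, 21755))) = Add(6384, Rational(3, 43510)) = Rational(277767843, 43510)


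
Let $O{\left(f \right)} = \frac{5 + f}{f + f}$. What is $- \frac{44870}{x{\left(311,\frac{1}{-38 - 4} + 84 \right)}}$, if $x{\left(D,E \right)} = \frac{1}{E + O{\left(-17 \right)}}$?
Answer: $- \frac{192976255}{51} \approx -3.7838 \cdot 10^{6}$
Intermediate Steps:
$O{\left(f \right)} = \frac{5 + f}{2 f}$
$x{\left(D,E \right)} = \frac{1}{\frac{6}{17} + E}$ ($x{\left(D,E \right)} = \frac{1}{E + \frac{5 - 17}{2 \left(-17\right)}} = \frac{1}{E + \frac{1}{2} \left(- \frac{1}{17}\right) \left(-12\right)} = \frac{1}{E + \frac{6}{17}} = \frac{1}{\frac{6}{17} + E}$)
$- \frac{44870}{x{\left(311,\frac{1}{-38 - 4} + 84 \right)}} = - \frac{44870}{17 \frac{1}{6 + 17 \left(\frac{1}{-38 - 4} + 84\right)}} = - \frac{44870}{17 \frac{1}{6 + 17 \left(\frac{1}{-42} + 84\right)}} = - \frac{44870}{17 \frac{1}{6 + 17 \left(- \frac{1}{42} + 84\right)}} = - \frac{44870}{17 \frac{1}{6 + 17 \cdot \frac{3527}{42}}} = - \frac{44870}{17 \frac{1}{6 + \frac{59959}{42}}} = - \frac{44870}{17 \frac{1}{\frac{60211}{42}}} = - \frac{44870}{17 \cdot \frac{42}{60211}} = - \frac{44870}{\frac{714}{60211}} = \left(-44870\right) \frac{60211}{714} = - \frac{192976255}{51}$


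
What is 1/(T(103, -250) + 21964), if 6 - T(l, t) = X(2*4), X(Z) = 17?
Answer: 1/21953 ≈ 4.5552e-5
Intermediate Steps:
T(l, t) = -11 (T(l, t) = 6 - 1*17 = 6 - 17 = -11)
1/(T(103, -250) + 21964) = 1/(-11 + 21964) = 1/21953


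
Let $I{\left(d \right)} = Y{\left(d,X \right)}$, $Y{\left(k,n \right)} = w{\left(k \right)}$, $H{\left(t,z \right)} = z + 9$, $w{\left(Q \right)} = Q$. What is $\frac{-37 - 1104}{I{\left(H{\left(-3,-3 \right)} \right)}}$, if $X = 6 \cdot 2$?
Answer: $- \frac{1141}{6} \approx -190.17$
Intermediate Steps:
$X = 12$
$H{\left(t,z \right)} = 9 + z$
$Y{\left(k,n \right)} = k$
$I{\left(d \right)} = d$
$\frac{-37 - 1104}{I{\left(H{\left(-3,-3 \right)} \right)}} = \frac{-37 - 1104}{9 - 3} = \frac{-37 - 1104}{6} = \left(-1141\right) \frac{1}{6} = - \frac{1141}{6}$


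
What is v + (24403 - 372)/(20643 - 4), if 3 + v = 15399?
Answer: 317782075/20639 ≈ 15397.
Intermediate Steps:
v = 15396 (v = -3 + 15399 = 15396)
v + (24403 - 372)/(20643 - 4) = 15396 + (24403 - 372)/(20643 - 4) = 15396 + 24031/20639 = 317782075/20639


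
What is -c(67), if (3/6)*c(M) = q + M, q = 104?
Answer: -342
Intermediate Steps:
c(M) = 208 + 2*M (c(M) = 2*(104 + M) = 208 + 2*M)
-c(67) = -(208 + 2*67) = -(208 + 134) = -1*342 = -342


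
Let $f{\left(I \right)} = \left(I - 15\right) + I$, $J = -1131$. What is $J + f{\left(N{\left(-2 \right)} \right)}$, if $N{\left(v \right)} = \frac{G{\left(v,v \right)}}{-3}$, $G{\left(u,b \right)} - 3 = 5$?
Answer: $- \frac{3454}{3} \approx -1151.3$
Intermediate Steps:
$G{\left(u,b \right)} = 8$ ($G{\left(u,b \right)} = 3 + 5 = 8$)
$N{\left(v \right)} = - \frac{8}{3}$ ($N{\left(v \right)} = \frac{8}{-3} = 8 \left(- \frac{1}{3}\right) = - \frac{8}{3}$)
$f{\left(I \right)} = -15 + 2 I$ ($f{\left(I \right)} = \left(-15 + I\right) + I = -15 + 2 I$)
$J + f{\left(N{\left(-2 \right)} \right)} = -1131 + \left(-15 + 2 \left(- \frac{8}{3}\right)\right) = -1131 - \frac{61}{3} = - \frac{3454}{3}$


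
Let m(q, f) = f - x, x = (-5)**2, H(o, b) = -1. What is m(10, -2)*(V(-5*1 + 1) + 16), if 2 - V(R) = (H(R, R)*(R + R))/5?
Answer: -2214/5 ≈ -442.80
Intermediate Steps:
x = 25
m(q, f) = -25 + f (m(q, f) = f - 1*25 = f - 25 = -25 + f)
V(R) = 2 + 2*R/5 (V(R) = 2 - (-(R + R))/5 = 2 - (-2*R)/5 = 2 - (-2)*R/5 = 2 + 2*R/5)
m(10, -2)*(V(-5*1 + 1) + 16) = (-25 - 2)*((2 + 2*(-5*1 + 1)/5) + 16) = -27*((2 + 2*(-5 + 1)/5) + 16) = -27*((2 + (2/5)*(-4)) + 16) = -27*((2 - 8/5) + 16) = -27*(2/5 + 16) = -27*82/5 = -2214/5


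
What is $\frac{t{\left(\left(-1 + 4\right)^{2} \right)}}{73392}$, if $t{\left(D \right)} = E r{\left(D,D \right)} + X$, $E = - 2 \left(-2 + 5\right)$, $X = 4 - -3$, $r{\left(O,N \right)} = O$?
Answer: $- \frac{47}{73392} \approx -0.0006404$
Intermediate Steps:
$X = 7$ ($X = 4 + 3 = 7$)
$E = -6$ ($E = \left(-2\right) 3 = -6$)
$t{\left(D \right)} = 7 - 6 D$ ($t{\left(D \right)} = - 6 D + 7 = 7 - 6 D$)
$\frac{t{\left(\left(-1 + 4\right)^{2} \right)}}{73392} = \frac{7 - 6 \left(-1 + 4\right)^{2}}{73392} = \left(7 - 6 \cdot 3^{2}\right) \frac{1}{73392} = \left(7 - 54\right) \frac{1}{73392} = \left(-47\right) \frac{1}{73392} = - \frac{47}{73392}$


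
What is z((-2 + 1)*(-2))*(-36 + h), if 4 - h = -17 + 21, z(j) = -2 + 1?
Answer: 36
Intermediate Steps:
z(j) = -1
h = 0 (h = 4 - (-17 + 21) = 4 - 1*4 = 4 - 4 = 0)
z((-2 + 1)*(-2))*(-36 + h) = -(-36 + 0) = -1*(-36) = 36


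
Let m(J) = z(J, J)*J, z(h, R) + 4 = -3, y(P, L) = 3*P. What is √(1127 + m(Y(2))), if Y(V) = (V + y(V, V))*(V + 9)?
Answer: √511 ≈ 22.605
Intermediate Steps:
z(h, R) = -7 (z(h, R) = -4 - 3 = -7)
Y(V) = 4*V*(9 + V) (Y(V) = (V + 3*V)*(V + 9) = (4*V)*(9 + V) = 4*V*(9 + V))
m(J) = -7*J
√(1127 + m(Y(2))) = √(1127 - 28*2*(9 + 2)) = √(1127 - 28*2*11) = √(1127 - 7*88) = √(1127 - 616) = √511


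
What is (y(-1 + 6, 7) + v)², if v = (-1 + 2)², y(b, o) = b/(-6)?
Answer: 1/36 ≈ 0.027778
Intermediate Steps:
y(b, o) = -b/6 (y(b, o) = b*(-⅙) = -b/6)
v = 1 (v = 1² = 1)
(y(-1 + 6, 7) + v)² = (-(-1 + 6)/6 + 1)² = (-⅙*5 + 1)² = (-⅚ + 1)² = (⅙)² = 1/36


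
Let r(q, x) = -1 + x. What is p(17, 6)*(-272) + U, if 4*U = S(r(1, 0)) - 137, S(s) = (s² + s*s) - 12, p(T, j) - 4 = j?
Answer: -11027/4 ≈ -2756.8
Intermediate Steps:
p(T, j) = 4 + j
S(s) = -12 + 2*s² (S(s) = (s² + s²) - 12 = 2*s² - 12 = -12 + 2*s²)
U = -147/4 (U = ((-12 + 2*(-1 + 0)²) - 137)/4 = ((-12 + 2*(-1)²) - 137)/4 = ((-12 + 2*1) - 137)/4 = ((-12 + 2) - 137)/4 = (-10 - 137)/4 = (¼)*(-147) = -147/4 ≈ -36.750)
p(17, 6)*(-272) + U = (4 + 6)*(-272) - 147/4 = 10*(-272) - 147/4 = -2720 - 147/4 = -11027/4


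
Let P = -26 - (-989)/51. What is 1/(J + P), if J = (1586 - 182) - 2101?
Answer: -51/35884 ≈ -0.0014212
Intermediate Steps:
P = -337/51 (P = -26 - (-989)/51 = -26 - 43*(-23/51) = -26 + 989/51 = -337/51 ≈ -6.6078)
J = -697 (J = 1404 - 2101 = -697)
1/(J + P) = 1/(-697 - 337/51) = 1/(-35884/51) = -51/35884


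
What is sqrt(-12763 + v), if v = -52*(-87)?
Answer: I*sqrt(8239) ≈ 90.769*I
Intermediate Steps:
v = 4524
sqrt(-12763 + v) = sqrt(-12763 + 4524) = sqrt(-8239) = I*sqrt(8239)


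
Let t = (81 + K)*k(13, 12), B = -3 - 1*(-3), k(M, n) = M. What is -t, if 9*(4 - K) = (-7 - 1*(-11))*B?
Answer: -1105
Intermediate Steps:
B = 0 (B = -3 + 3 = 0)
K = 4 (K = 4 - (-7 - 1*(-11))*0/9 = 4 - (-7 + 11)*0/9 = 4 - 4*0/9 = 4 - ⅑*0 = 4 + 0 = 4)
t = 1105 (t = (81 + 4)*13 = 85*13 = 1105)
-t = -1*1105 = -1105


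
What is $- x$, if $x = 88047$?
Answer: $-88047$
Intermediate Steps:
$- x = \left(-1\right) 88047 = -88047$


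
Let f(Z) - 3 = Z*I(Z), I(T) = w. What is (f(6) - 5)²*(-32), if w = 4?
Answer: -15488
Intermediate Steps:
I(T) = 4
f(Z) = 3 + 4*Z (f(Z) = 3 + Z*4 = 3 + 4*Z)
(f(6) - 5)²*(-32) = ((3 + 4*6) - 5)²*(-32) = ((3 + 24) - 5)²*(-32) = (27 - 5)²*(-32) = 22²*(-32) = 484*(-32) = -15488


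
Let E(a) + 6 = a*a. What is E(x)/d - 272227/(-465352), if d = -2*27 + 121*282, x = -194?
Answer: 6696356299/3963402984 ≈ 1.6895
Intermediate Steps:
E(a) = -6 + a**2 (E(a) = -6 + a*a = -6 + a**2)
d = 34068 (d = -54 + 34122 = 34068)
E(x)/d - 272227/(-465352) = (-6 + (-194)**2)/34068 - 272227/(-465352) = (-6 + 37636)*(1/34068) - 272227*(-1/465352) = 37630*(1/34068) + 272227/465352 = 18815/17034 + 272227/465352 = 6696356299/3963402984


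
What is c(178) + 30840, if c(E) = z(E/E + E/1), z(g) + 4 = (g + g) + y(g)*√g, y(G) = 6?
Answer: 31194 + 6*√179 ≈ 31274.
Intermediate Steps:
z(g) = -4 + 2*g + 6*√g (z(g) = -4 + ((g + g) + 6*√g) = -4 + (2*g + 6*√g) = -4 + 2*g + 6*√g)
c(E) = -2 + 2*E + 6*√(1 + E) (c(E) = -4 + 2*(E/E + E/1) + 6*√(E/E + E/1) = -4 + 2*(1 + E*1) + 6*√(1 + E*1) = -4 + 2*(1 + E) + 6*√(1 + E) = -4 + (2 + 2*E) + 6*√(1 + E) = -2 + 2*E + 6*√(1 + E))
c(178) + 30840 = (-2 + 2*178 + 6*√(1 + 178)) + 30840 = (-2 + 356 + 6*√179) + 30840 = (354 + 6*√179) + 30840 = 31194 + 6*√179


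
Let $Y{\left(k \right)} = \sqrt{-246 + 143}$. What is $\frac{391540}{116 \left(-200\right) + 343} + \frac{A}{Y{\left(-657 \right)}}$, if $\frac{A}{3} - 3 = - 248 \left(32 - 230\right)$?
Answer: $- \frac{391540}{22857} - \frac{147321 i \sqrt{103}}{103} \approx -17.13 - 14516.0 i$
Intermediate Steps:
$Y{\left(k \right)} = i \sqrt{103}$ ($Y{\left(k \right)} = \sqrt{-103} = i \sqrt{103}$)
$A = 147321$ ($A = 9 + 3 \left(- 248 \left(32 - 230\right)\right) = 9 + 3 \left(\left(-248\right) \left(-198\right)\right) = 9 + 3 \cdot 49104 = 9 + 147312 = 147321$)
$\frac{391540}{116 \left(-200\right) + 343} + \frac{A}{Y{\left(-657 \right)}} = \frac{391540}{116 \left(-200\right) + 343} + \frac{147321}{i \sqrt{103}} = \frac{391540}{-23200 + 343} + 147321 \left(- \frac{i \sqrt{103}}{103}\right) = \frac{391540}{-22857} - \frac{147321 i \sqrt{103}}{103} = 391540 \left(- \frac{1}{22857}\right) - \frac{147321 i \sqrt{103}}{103} = - \frac{391540}{22857} - \frac{147321 i \sqrt{103}}{103}$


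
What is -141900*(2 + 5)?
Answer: -993300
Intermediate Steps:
-141900*(2 + 5) = -141900*7 = -47300*21 = -993300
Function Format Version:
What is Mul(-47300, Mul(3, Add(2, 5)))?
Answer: -993300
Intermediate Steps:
Mul(-47300, Mul(3, Add(2, 5))) = Mul(-47300, Mul(3, 7)) = Mul(-47300, 21) = -993300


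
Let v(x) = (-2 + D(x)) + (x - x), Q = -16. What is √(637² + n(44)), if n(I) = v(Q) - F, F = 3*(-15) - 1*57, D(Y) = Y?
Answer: √405853 ≈ 637.07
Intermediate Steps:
v(x) = -2 + x (v(x) = (-2 + x) + (x - x) = (-2 + x) + 0 = -2 + x)
F = -102 (F = -45 - 57 = -102)
n(I) = 84 (n(I) = (-2 - 16) - 1*(-102) = -18 + 102 = 84)
√(637² + n(44)) = √(637² + 84) = √(405769 + 84) = √405853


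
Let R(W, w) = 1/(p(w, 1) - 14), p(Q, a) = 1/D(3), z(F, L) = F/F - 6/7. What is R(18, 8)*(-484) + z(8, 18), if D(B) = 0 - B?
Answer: 10207/301 ≈ 33.910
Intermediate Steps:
D(B) = -B
z(F, L) = 1/7 (z(F, L) = 1 - 6*1/7 = 1 - 6/7 = 1/7)
p(Q, a) = -1/3 (p(Q, a) = 1/(-1*3) = 1/(-3) = -1/3)
R(W, w) = -3/43 (R(W, w) = 1/(-1/3 - 14) = 1/(-43/3) = -3/43)
R(18, 8)*(-484) + z(8, 18) = -3/43*(-484) + 1/7 = 1452/43 + 1/7 = 10207/301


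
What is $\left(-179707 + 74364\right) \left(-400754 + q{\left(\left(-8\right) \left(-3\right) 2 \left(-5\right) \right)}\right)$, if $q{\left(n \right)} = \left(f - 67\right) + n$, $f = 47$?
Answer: $42244017802$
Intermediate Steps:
$q{\left(n \right)} = -20 + n$ ($q{\left(n \right)} = \left(47 - 67\right) + n = -20 + n$)
$\left(-179707 + 74364\right) \left(-400754 + q{\left(\left(-8\right) \left(-3\right) 2 \left(-5\right) \right)}\right) = \left(-179707 + 74364\right) \left(-400754 + \left(-20 + \left(-8\right) \left(-3\right) 2 \left(-5\right)\right)\right) = - 105343 \left(-400754 + \left(-20 + 24 \left(-10\right)\right)\right) = - 105343 \left(-400754 - 260\right) = \left(-105343\right) \left(-401014\right) = 42244017802$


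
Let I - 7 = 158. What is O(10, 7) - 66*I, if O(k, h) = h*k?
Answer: -10820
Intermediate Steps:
I = 165 (I = 7 + 158 = 165)
O(10, 7) - 66*I = 7*10 - 66*165 = 70 - 10890 = -10820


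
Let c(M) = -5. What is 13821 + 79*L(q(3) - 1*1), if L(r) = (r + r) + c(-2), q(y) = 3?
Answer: 13742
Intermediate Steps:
L(r) = -5 + 2*r (L(r) = (r + r) - 5 = 2*r - 5 = -5 + 2*r)
13821 + 79*L(q(3) - 1*1) = 13821 + 79*(-5 + 2*(3 - 1*1)) = 13821 + 79*(-5 + 2*(3 - 1)) = 13821 + 79*(-5 + 2*2) = 13821 + 79*(-5 + 4) = 13821 + 79*(-1) = 13821 - 79 = 13742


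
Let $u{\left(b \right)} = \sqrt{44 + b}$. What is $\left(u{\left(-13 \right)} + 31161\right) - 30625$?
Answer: $536 + \sqrt{31} \approx 541.57$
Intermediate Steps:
$\left(u{\left(-13 \right)} + 31161\right) - 30625 = \left(\sqrt{44 - 13} + 31161\right) - 30625 = \left(\sqrt{31} + 31161\right) - 30625 = \left(31161 + \sqrt{31}\right) - 30625 = 536 + \sqrt{31}$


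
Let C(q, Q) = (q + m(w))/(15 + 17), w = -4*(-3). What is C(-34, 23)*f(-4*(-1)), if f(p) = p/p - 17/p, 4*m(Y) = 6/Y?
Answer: 3523/1024 ≈ 3.4404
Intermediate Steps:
w = 12
m(Y) = 3/(2*Y) (m(Y) = (6/Y)/4 = 3/(2*Y))
f(p) = 1 - 17/p
C(q, Q) = 1/256 + q/32 (C(q, Q) = (q + (3/2)/12)/(15 + 17) = (q + (3/2)*(1/12))/32 = (q + 1/8)*(1/32) = (1/8 + q)*(1/32) = 1/256 + q/32)
C(-34, 23)*f(-4*(-1)) = (1/256 + (1/32)*(-34))*((-17 - 4*(-1))/((-4*(-1)))) = (1/256 - 17/16)*((-17 + 4)/4) = -271*(-13)/1024 = -271/256*(-13/4) = 3523/1024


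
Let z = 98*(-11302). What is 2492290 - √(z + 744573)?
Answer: 2492290 - I*√363023 ≈ 2.4923e+6 - 602.51*I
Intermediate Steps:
z = -1107596
2492290 - √(z + 744573) = 2492290 - √(-1107596 + 744573) = 2492290 - √(-363023) = 2492290 - I*√363023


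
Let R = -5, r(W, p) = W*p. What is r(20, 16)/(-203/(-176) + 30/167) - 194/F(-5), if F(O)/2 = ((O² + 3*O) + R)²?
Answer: 231335443/979525 ≈ 236.17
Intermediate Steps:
F(O) = 2*(-5 + O² + 3*O)² (F(O) = 2*((O² + 3*O) - 5)² = 2*(-5 + O² + 3*O)²)
r(20, 16)/(-203/(-176) + 30/167) - 194/F(-5) = (20*16)/(-203/(-176) + 30/167) - 194*1/(2*(-5 + (-5)² + 3*(-5))²) = 320/(-203*(-1/176) + 30*(1/167)) - 194*1/(2*(-5 + 25 - 15)²) = 320/(203/176 + 30/167) - 194/(2*5²) = 320/(39181/29392) - 194/(2*25) = 320*(29392/39181) - 194/50 = 9405440/39181 - 194*1/50 = 9405440/39181 - 97/25 = 231335443/979525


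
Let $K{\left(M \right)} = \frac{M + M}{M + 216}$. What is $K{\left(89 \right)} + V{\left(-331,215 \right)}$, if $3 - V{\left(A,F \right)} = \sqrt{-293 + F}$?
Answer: $\frac{1093}{305} - i \sqrt{78} \approx 3.5836 - 8.8318 i$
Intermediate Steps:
$V{\left(A,F \right)} = 3 - \sqrt{-293 + F}$
$K{\left(M \right)} = \frac{2 M}{216 + M}$
$K{\left(89 \right)} + V{\left(-331,215 \right)} = 2 \cdot 89 \frac{1}{216 + 89} + \left(3 - \sqrt{-293 + 215}\right) = 2 \cdot 89 \cdot \frac{1}{305} + \left(3 - \sqrt{-78}\right) = 2 \cdot 89 \cdot \frac{1}{305} + \left(3 - i \sqrt{78}\right) = \frac{178}{305} + \left(3 - i \sqrt{78}\right) = \frac{1093}{305} - i \sqrt{78}$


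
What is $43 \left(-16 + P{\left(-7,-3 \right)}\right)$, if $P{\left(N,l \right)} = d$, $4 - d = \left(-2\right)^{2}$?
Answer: $-688$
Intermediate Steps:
$d = 0$ ($d = 4 - \left(-2\right)^{2} = 4 - 4 = 0$)
$P{\left(N,l \right)} = 0$
$43 \left(-16 + P{\left(-7,-3 \right)}\right) = 43 \left(-16 + 0\right) = 43 \left(-16\right) = -688$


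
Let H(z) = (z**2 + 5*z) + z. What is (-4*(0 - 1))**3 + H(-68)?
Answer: 4280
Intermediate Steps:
H(z) = z**2 + 6*z
(-4*(0 - 1))**3 + H(-68) = (-4*(0 - 1))**3 - 68*(6 - 68) = (-4*(-1))**3 - 68*(-62) = 4**3 + 4216 = 64 + 4216 = 4280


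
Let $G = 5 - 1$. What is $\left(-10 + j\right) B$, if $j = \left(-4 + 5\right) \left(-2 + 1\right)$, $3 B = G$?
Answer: $- \frac{44}{3} \approx -14.667$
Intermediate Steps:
$G = 4$ ($G = 5 - 1 = 4$)
$B = \frac{4}{3}$ ($B = \frac{1}{3} \cdot 4 = \frac{4}{3} \approx 1.3333$)
$j = -1$ ($j = 1 \left(-1\right) = -1$)
$\left(-10 + j\right) B = \left(-10 - 1\right) \frac{4}{3} = \left(-11\right) \frac{4}{3} = - \frac{44}{3}$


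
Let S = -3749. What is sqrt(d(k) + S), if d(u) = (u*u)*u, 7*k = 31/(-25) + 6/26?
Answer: I*sqrt(4016995848495357)/1035125 ≈ 61.229*I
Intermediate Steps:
k = -328/2275 (k = (31/(-25) + 6/26)/7 = (31*(-1/25) + 6*(1/26))/7 = (-31/25 + 3/13)/7 = (1/7)*(-328/325) = -328/2275 ≈ -0.14418)
d(u) = u**3 (d(u) = u**2*u = u**3)
sqrt(d(k) + S) = sqrt((-328/2275)**3 - 3749) = sqrt(-35287552/11774546875 - 3749) = sqrt(-44142811521927/11774546875) = I*sqrt(4016995848495357)/1035125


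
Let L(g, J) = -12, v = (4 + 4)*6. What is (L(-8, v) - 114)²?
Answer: 15876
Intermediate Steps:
v = 48 (v = 8*6 = 48)
(L(-8, v) - 114)² = (-12 - 114)² = (-126)² = 15876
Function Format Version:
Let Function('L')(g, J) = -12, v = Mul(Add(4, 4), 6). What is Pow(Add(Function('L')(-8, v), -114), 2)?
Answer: 15876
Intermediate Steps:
v = 48 (v = Mul(8, 6) = 48)
Pow(Add(Function('L')(-8, v), -114), 2) = Pow(Add(-12, -114), 2) = Pow(-126, 2) = 15876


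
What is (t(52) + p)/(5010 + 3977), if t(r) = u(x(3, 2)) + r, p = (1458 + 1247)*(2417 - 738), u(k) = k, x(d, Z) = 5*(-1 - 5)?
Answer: 4541717/8987 ≈ 505.37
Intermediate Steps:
x(d, Z) = -30 (x(d, Z) = 5*(-6) = -30)
p = 4541695 (p = 2705*1679 = 4541695)
t(r) = -30 + r
(t(52) + p)/(5010 + 3977) = ((-30 + 52) + 4541695)/(5010 + 3977) = (22 + 4541695)/8987 = 4541717*(1/8987) = 4541717/8987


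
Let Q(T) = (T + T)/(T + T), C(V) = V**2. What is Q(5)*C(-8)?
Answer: 64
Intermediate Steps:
Q(T) = 1 (Q(T) = (2*T)/((2*T)) = (2*T)*(1/(2*T)) = 1)
Q(5)*C(-8) = 1*(-8)**2 = 1*64 = 64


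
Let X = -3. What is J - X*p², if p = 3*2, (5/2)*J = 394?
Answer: 1328/5 ≈ 265.60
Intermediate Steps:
J = 788/5 (J = (⅖)*394 = 788/5 ≈ 157.60)
p = 6
J - X*p² = 788/5 - (-3)*6² = 788/5 - (-3)*36 = 788/5 - 1*(-108) = 788/5 + 108 = 1328/5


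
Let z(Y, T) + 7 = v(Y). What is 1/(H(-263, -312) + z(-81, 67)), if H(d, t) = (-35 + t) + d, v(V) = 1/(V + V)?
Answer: -162/99955 ≈ -0.0016207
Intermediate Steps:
v(V) = 1/(2*V)
H(d, t) = -35 + d + t
z(Y, T) = -7 + 1/(2*Y)
1/(H(-263, -312) + z(-81, 67)) = 1/((-35 - 263 - 312) + (-7 + (½)/(-81))) = 1/(-610 + (-7 + (½)*(-1/81))) = 1/(-610 + (-7 - 1/162)) = 1/(-610 - 1135/162) = 1/(-99955/162) = -162/99955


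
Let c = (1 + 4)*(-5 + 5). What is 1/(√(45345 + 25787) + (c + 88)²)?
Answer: 1936/14974601 - √17783/29949202 ≈ 0.00012483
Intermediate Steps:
c = 0 (c = 5*0 = 0)
1/(√(45345 + 25787) + (c + 88)²) = 1/(√(45345 + 25787) + (0 + 88)²) = 1/(√71132 + 88²) = 1/(2*√17783 + 7744) = 1/(7744 + 2*√17783)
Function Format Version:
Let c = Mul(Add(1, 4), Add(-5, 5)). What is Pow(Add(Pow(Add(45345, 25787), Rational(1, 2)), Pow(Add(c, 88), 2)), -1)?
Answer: Add(Rational(1936, 14974601), Mul(Rational(-1, 29949202), Pow(17783, Rational(1, 2)))) ≈ 0.00012483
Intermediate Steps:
c = 0 (c = Mul(5, 0) = 0)
Pow(Add(Pow(Add(45345, 25787), Rational(1, 2)), Pow(Add(c, 88), 2)), -1) = Pow(Add(Pow(Add(45345, 25787), Rational(1, 2)), Pow(Add(0, 88), 2)), -1) = Pow(Add(Pow(71132, Rational(1, 2)), Pow(88, 2)), -1) = Pow(Add(Mul(2, Pow(17783, Rational(1, 2))), 7744), -1) = Pow(Add(7744, Mul(2, Pow(17783, Rational(1, 2)))), -1)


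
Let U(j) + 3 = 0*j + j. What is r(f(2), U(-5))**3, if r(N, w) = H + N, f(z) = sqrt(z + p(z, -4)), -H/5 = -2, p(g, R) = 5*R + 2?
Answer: 520 + 1136*I ≈ 520.0 + 1136.0*I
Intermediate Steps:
p(g, R) = 2 + 5*R
H = 10 (H = -5*(-2) = 10)
f(z) = sqrt(-18 + z) (f(z) = sqrt(z + (2 + 5*(-4))) = sqrt(z + (2 - 20)) = sqrt(z - 18) = sqrt(-18 + z))
U(j) = -3 + j (U(j) = -3 + (0*j + j) = -3 + (0 + j) = -3 + j)
r(N, w) = 10 + N
r(f(2), U(-5))**3 = (10 + sqrt(-18 + 2))**3 = (10 + sqrt(-16))**3 = (10 + 4*I)**3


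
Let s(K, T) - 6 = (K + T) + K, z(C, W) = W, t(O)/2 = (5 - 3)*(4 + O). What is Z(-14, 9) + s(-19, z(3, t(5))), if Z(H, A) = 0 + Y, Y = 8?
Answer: 12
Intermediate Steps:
t(O) = 16 + 4*O (t(O) = 2*((5 - 3)*(4 + O)) = 2*(2*(4 + O)) = 2*(8 + 2*O) = 16 + 4*O)
s(K, T) = 6 + T + 2*K (s(K, T) = 6 + ((K + T) + K) = 6 + (T + 2*K) = 6 + T + 2*K)
Z(H, A) = 8 (Z(H, A) = 0 + 8 = 8)
Z(-14, 9) + s(-19, z(3, t(5))) = 8 + (6 + (16 + 4*5) + 2*(-19)) = 8 + (6 + (16 + 20) - 38) = 8 + (6 + 36 - 38) = 8 + 4 = 12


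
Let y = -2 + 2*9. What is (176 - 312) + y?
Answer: -120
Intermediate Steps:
y = 16 (y = -2 + 18 = 16)
(176 - 312) + y = (176 - 312) + 16 = -136 + 16 = -120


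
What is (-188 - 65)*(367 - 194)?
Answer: -43769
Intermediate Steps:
(-188 - 65)*(367 - 194) = -253*173 = -43769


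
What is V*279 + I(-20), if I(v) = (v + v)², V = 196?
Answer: 56284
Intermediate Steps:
I(v) = 4*v² (I(v) = (2*v)² = 4*v²)
V*279 + I(-20) = 196*279 + 4*(-20)² = 54684 + 4*400 = 54684 + 1600 = 56284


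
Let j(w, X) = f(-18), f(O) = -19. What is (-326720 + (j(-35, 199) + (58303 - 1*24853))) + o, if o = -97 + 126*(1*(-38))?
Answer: -298174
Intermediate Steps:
j(w, X) = -19
o = -4885 (o = -97 + 126*(-38) = -97 - 4788 = -4885)
(-326720 + (j(-35, 199) + (58303 - 1*24853))) + o = (-326720 + (-19 + (58303 - 1*24853))) - 4885 = (-326720 + (-19 + (58303 - 24853))) - 4885 = (-326720 + (-19 + 33450)) - 4885 = (-326720 + 33431) - 4885 = -293289 - 4885 = -298174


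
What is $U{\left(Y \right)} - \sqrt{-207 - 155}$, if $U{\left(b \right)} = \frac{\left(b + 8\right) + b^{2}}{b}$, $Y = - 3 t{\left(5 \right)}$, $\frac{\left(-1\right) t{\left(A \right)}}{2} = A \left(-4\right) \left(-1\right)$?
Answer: $\frac{1816}{15} - i \sqrt{362} \approx 121.07 - 19.026 i$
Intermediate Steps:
$t{\left(A \right)} = - 8 A$ ($t{\left(A \right)} = - 2 A \left(-4\right) \left(-1\right) = - 2 - 4 A \left(-1\right) = - 2 \cdot 4 A = - 8 A$)
$Y = 120$ ($Y = - 3 \left(\left(-8\right) 5\right) = \left(-3\right) \left(-40\right) = 120$)
$U{\left(b \right)} = \frac{8 + b + b^{2}}{b}$ ($U{\left(b \right)} = \frac{\left(8 + b\right) + b^{2}}{b} = \frac{8 + b + b^{2}}{b}$)
$U{\left(Y \right)} - \sqrt{-207 - 155} = \left(1 + 120 + \frac{8}{120}\right) - \sqrt{-207 - 155} = \left(1 + 120 + 8 \cdot \frac{1}{120}\right) - \sqrt{-362} = \left(1 + 120 + \frac{1}{15}\right) - i \sqrt{362} = \frac{1816}{15} - i \sqrt{362}$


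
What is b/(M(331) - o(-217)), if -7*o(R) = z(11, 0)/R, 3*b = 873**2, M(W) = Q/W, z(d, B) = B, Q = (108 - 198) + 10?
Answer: -84088233/80 ≈ -1.0511e+6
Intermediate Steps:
Q = -80 (Q = -90 + 10 = -80)
M(W) = -80/W
b = 254043 (b = (1/3)*873**2 = (1/3)*762129 = 254043)
o(R) = 0 (o(R) = -0/R = -1/7*0 = 0)
b/(M(331) - o(-217)) = 254043/(-80/331 - 1*0) = 254043/(-80*1/331 + 0) = 254043/(-80/331 + 0) = 254043/(-80/331) = 254043*(-331/80) = -84088233/80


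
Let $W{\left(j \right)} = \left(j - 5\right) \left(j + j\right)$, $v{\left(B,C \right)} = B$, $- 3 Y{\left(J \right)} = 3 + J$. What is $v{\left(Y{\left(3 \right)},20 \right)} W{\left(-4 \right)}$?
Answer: $-144$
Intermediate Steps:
$Y{\left(J \right)} = -1 - \frac{J}{3}$ ($Y{\left(J \right)} = - \frac{3 + J}{3} = -1 - \frac{J}{3}$)
$W{\left(j \right)} = 2 j \left(-5 + j\right)$ ($W{\left(j \right)} = \left(-5 + j\right) 2 j = 2 j \left(-5 + j\right)$)
$v{\left(Y{\left(3 \right)},20 \right)} W{\left(-4 \right)} = \left(-1 - 1\right) 2 \left(-4\right) \left(-5 - 4\right) = \left(-1 - 1\right) 2 \left(-4\right) \left(-9\right) = \left(-2\right) 72 = -144$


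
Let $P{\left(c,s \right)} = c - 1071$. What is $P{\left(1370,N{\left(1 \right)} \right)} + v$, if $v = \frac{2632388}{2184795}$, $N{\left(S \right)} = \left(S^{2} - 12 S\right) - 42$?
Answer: $\frac{655886093}{2184795} \approx 300.21$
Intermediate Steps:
$N{\left(S \right)} = -42 + S^{2} - 12 S$
$P{\left(c,s \right)} = -1071 + c$
$v = \frac{2632388}{2184795}$ ($v = 2632388 \cdot \frac{1}{2184795} = \frac{2632388}{2184795} \approx 1.2049$)
$P{\left(1370,N{\left(1 \right)} \right)} + v = \left(-1071 + 1370\right) + \frac{2632388}{2184795} = 299 + \frac{2632388}{2184795} = \frac{655886093}{2184795}$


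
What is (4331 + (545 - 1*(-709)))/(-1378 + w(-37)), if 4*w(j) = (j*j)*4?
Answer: -5585/9 ≈ -620.56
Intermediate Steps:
w(j) = j² (w(j) = ((j*j)*4)/4 = (j²*4)/4 = (4*j²)/4 = j²)
(4331 + (545 - 1*(-709)))/(-1378 + w(-37)) = (4331 + (545 - 1*(-709)))/(-1378 + (-37)²) = (4331 + (545 + 709))/(-1378 + 1369) = (4331 + 1254)/(-9) = 5585*(-⅑) = -5585/9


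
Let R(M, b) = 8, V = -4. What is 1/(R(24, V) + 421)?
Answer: 1/429 ≈ 0.0023310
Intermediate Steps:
1/(R(24, V) + 421) = 1/(8 + 421) = 1/429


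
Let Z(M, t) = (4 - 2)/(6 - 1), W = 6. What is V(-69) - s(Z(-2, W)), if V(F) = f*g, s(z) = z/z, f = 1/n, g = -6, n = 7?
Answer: -13/7 ≈ -1.8571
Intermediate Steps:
f = 1/7 ≈ 0.14286
Z(M, t) = 2/5
s(z) = 1
V(F) = -6/7 (V(F) = (1/7)*(-6) = -6/7)
V(-69) - s(Z(-2, W)) = -6/7 - 1*1 = -6/7 - 1 = -13/7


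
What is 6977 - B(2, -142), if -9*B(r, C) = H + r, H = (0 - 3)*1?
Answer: 62792/9 ≈ 6976.9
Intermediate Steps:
H = -3 (H = -3*1 = -3)
B(r, C) = 1/3 - r/9 (B(r, C) = -(-3 + r)/9 = 1/3 - r/9)
6977 - B(2, -142) = 6977 - (1/3 - 1/9*2) = 6977 - (1/3 - 2/9) = 6977 - 1*1/9 = 6977 - 1/9 = 62792/9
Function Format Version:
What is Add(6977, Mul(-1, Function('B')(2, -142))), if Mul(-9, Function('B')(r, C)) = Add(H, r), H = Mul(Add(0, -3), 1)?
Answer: Rational(62792, 9) ≈ 6976.9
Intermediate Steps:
H = -3 (H = Mul(-3, 1) = -3)
Function('B')(r, C) = Add(Rational(1, 3), Mul(Rational(-1, 9), r)) (Function('B')(r, C) = Mul(Rational(-1, 9), Add(-3, r)) = Add(Rational(1, 3), Mul(Rational(-1, 9), r)))
Add(6977, Mul(-1, Function('B')(2, -142))) = Add(6977, Mul(-1, Add(Rational(1, 3), Mul(Rational(-1, 9), 2)))) = Add(6977, Mul(-1, Add(Rational(1, 3), Rational(-2, 9)))) = Add(6977, Mul(-1, Rational(1, 9))) = Add(6977, Rational(-1, 9)) = Rational(62792, 9)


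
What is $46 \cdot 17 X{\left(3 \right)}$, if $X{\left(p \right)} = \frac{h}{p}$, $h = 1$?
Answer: $\frac{782}{3} \approx 260.67$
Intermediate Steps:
$X{\left(p \right)} = \frac{1}{p}$ ($X{\left(p \right)} = 1 \frac{1}{p} = \frac{1}{p}$)
$46 \cdot 17 X{\left(3 \right)} = \frac{46 \cdot 17}{3} = 782 \cdot \frac{1}{3} = \frac{782}{3}$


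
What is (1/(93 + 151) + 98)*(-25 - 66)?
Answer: -2176083/244 ≈ -8918.4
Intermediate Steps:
(1/(93 + 151) + 98)*(-25 - 66) = (1/244 + 98)*(-91) = (23913/244)*(-91) = -2176083/244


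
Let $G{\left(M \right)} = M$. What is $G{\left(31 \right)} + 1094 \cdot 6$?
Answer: $6595$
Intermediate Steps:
$G{\left(31 \right)} + 1094 \cdot 6 = 31 + 1094 \cdot 6 = 31 + 6564 = 6595$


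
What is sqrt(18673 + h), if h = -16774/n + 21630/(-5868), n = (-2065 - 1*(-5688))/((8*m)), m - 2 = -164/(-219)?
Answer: sqrt(138029209721074916346)/86220154 ≈ 136.26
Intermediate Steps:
m = 602/219 (m = 2 - 164/(-219) = 2 - 164*(-1/219) = 2 + 164/219 = 602/219 ≈ 2.7489)
n = 793437/4816 (n = (-2065 - 1*(-5688))/((8*(602/219))) = (-2065 + 5688)/(4816/219) = 3623*(219/4816) = 793437/4816 ≈ 164.75)
h = -9096298393/86220154 (h = -16774/793437/4816 + 21630/(-5868) = -16774*4816/793437 + 21630*(-1/5868) = -80783584/793437 - 3605/978 = -9096298393/86220154 ≈ -105.50)
sqrt(18673 + h) = sqrt(18673 - 9096298393/86220154) = sqrt(1600892637249/86220154) = sqrt(138029209721074916346)/86220154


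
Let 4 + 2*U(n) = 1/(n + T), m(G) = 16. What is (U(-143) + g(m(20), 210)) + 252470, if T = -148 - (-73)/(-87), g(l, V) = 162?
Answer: 12828551313/50780 ≈ 2.5263e+5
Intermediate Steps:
T = -12949/87 (T = -148 - (-73)*(-1)/87 = -148 - 1*73/87 = -148 - 73/87 = -12949/87 ≈ -148.84)
U(n) = -2 + 1/(2*(-12949/87 + n)) (U(n) = -2 + 1/(2*(n - 12949/87)) = -2 + 1/(2*(-12949/87 + n)))
(U(-143) + g(m(20), 210)) + 252470 = ((51883 - 348*(-143))/(2*(-12949 + 87*(-143))) + 162) + 252470 = ((51883 + 49764)/(2*(-12949 - 12441)) + 162) + 252470 = ((½)*101647/(-25390) + 162) + 252470 = ((½)*(-1/25390)*101647 + 162) + 252470 = (-101647/50780 + 162) + 252470 = 8124713/50780 + 252470 = 12828551313/50780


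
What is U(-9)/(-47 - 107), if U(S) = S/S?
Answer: -1/154 ≈ -0.0064935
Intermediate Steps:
U(S) = 1
U(-9)/(-47 - 107) = 1/(-47 - 107) = 1/(-154) = -1/154*1 = -1/154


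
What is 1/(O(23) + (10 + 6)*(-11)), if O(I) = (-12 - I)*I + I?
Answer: -1/958 ≈ -0.0010438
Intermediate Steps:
O(I) = I + I*(-12 - I) (O(I) = I*(-12 - I) + I = I + I*(-12 - I))
1/(O(23) + (10 + 6)*(-11)) = 1/(-1*23*(11 + 23) + (10 + 6)*(-11)) = 1/(-1*23*34 + 16*(-11)) = 1/(-782 - 176) = 1/(-958) = -1/958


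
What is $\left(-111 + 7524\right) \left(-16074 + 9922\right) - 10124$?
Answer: $-45614900$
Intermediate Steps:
$\left(-111 + 7524\right) \left(-16074 + 9922\right) - 10124 = 7413 \left(-6152\right) - 10124 = -45604776 - 10124 = -45614900$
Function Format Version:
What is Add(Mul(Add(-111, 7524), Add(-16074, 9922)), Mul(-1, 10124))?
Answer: -45614900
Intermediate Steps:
Add(Mul(Add(-111, 7524), Add(-16074, 9922)), Mul(-1, 10124)) = Add(Mul(7413, -6152), -10124) = Add(-45604776, -10124) = -45614900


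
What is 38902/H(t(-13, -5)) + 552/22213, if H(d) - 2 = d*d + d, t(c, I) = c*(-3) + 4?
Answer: 432587807/21035711 ≈ 20.564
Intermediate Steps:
t(c, I) = 4 - 3*c (t(c, I) = -3*c + 4 = 4 - 3*c)
H(d) = 2 + d + d² (H(d) = 2 + (d*d + d) = 2 + (d² + d) = 2 + (d + d²) = 2 + d + d²)
38902/H(t(-13, -5)) + 552/22213 = 38902/(2 + (4 - 3*(-13)) + (4 - 3*(-13))²) + 552/22213 = 38902/(2 + (4 + 39) + (4 + 39)²) + 552*(1/22213) = 38902/(2 + 43 + 43²) + 552/22213 = 38902/(2 + 43 + 1849) + 552/22213 = 38902/1894 + 552/22213 = 38902*(1/1894) + 552/22213 = 19451/947 + 552/22213 = 432587807/21035711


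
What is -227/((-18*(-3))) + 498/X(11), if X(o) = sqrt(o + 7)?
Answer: -227/54 + 83*sqrt(2) ≈ 113.18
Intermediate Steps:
X(o) = sqrt(7 + o)
-227/((-18*(-3))) + 498/X(11) = -227/((-18*(-3))) + 498/(sqrt(7 + 11)) = -227/54 + 498/(sqrt(18)) = -227*1/54 + 498/((3*sqrt(2))) = -227/54 + 498*(sqrt(2)/6) = -227/54 + 83*sqrt(2)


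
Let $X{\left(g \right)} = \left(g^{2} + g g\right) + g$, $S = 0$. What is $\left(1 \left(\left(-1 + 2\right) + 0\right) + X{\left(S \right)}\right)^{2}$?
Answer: $1$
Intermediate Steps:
$X{\left(g \right)} = g + 2 g^{2}$ ($X{\left(g \right)} = \left(g^{2} + g^{2}\right) + g = 2 g^{2} + g = g + 2 g^{2}$)
$\left(1 \left(\left(-1 + 2\right) + 0\right) + X{\left(S \right)}\right)^{2} = \left(1 \left(\left(-1 + 2\right) + 0\right) + 0 \left(1 + 2 \cdot 0\right)\right)^{2} = \left(1 \left(1 + 0\right) + 0 \left(1 + 0\right)\right)^{2} = \left(1 \cdot 1 + 0 \cdot 1\right)^{2} = \left(1 + 0\right)^{2} = 1^{2} = 1$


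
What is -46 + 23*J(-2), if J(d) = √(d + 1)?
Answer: -46 + 23*I ≈ -46.0 + 23.0*I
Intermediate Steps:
J(d) = √(1 + d)
-46 + 23*J(-2) = -46 + 23*√(1 - 2) = -46 + 23*√(-1) = -46 + 23*I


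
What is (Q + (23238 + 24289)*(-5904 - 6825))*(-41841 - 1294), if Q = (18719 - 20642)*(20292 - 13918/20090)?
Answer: 55807142320503846/2009 ≈ 2.7779e+13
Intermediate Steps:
Q = -391957746063/10045 (Q = -1923*(20292 - 13918*1/20090) = -1923*(20292 - 6959/10045) = -1923*203826181/10045 = -391957746063/10045 ≈ -3.9020e+7)
(Q + (23238 + 24289)*(-5904 - 6825))*(-41841 - 1294) = (-391957746063/10045 + (23238 + 24289)*(-5904 - 6825))*(-41841 - 1294) = (-391957746063/10045 + 47527*(-12729))*(-43135) = (-391957746063/10045 - 604971183)*(-43135) = -6468893279298/10045*(-43135) = 55807142320503846/2009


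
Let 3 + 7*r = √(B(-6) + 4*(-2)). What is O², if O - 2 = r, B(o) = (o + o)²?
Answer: 257/49 + 44*√34/49 ≈ 10.481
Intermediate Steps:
B(o) = 4*o² (B(o) = (2*o)² = 4*o²)
r = -3/7 + 2*√34/7 (r = -3/7 + √(4*(-6)² + 4*(-2))/7 = -3/7 + √(4*36 - 8)/7 = -3/7 + √(144 - 8)/7 = -3/7 + √136/7 = -3/7 + (2*√34)/7 = -3/7 + 2*√34/7 ≈ 1.2374)
O = 11/7 + 2*√34/7 (O = 2 + (-3/7 + 2*√34/7) = 11/7 + 2*√34/7 ≈ 3.2374)
O² = (11/7 + 2*√34/7)²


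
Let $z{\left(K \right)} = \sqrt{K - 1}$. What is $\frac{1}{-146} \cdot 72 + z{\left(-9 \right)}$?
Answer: $- \frac{36}{73} + i \sqrt{10} \approx -0.49315 + 3.1623 i$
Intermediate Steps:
$z{\left(K \right)} = \sqrt{-1 + K}$
$\frac{1}{-146} \cdot 72 + z{\left(-9 \right)} = \frac{1}{-146} \cdot 72 + \sqrt{-1 - 9} = \left(- \frac{1}{146}\right) 72 + \sqrt{-10} = - \frac{36}{73} + i \sqrt{10}$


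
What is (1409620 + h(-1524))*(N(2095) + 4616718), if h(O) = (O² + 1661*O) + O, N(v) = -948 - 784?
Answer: 5534789629688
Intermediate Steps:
N(v) = -1732
h(O) = O² + 1662*O
(1409620 + h(-1524))*(N(2095) + 4616718) = (1409620 - 1524*(1662 - 1524))*(-1732 + 4616718) = (1409620 - 1524*138)*4614986 = (1409620 - 210312)*4614986 = 1199308*4614986 = 5534789629688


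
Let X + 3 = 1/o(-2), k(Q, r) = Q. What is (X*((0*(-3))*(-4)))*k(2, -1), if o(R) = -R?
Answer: 0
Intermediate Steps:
X = -5/2 (X = -3 + 1/(-1*(-2)) = -3 + 1/2 = -3 + ½ = -5/2 ≈ -2.5000)
(X*((0*(-3))*(-4)))*k(2, -1) = -5*0*(-3)*(-4)/2*2 = -0*(-4)*2 = -5/2*0*2 = 0*2 = 0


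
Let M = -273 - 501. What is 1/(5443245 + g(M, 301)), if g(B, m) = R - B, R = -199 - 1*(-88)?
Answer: 1/5443908 ≈ 1.8369e-7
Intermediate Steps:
R = -111 (R = -199 + 88 = -111)
M = -774
g(B, m) = -111 - B
1/(5443245 + g(M, 301)) = 1/(5443245 + (-111 - 1*(-774))) = 1/(5443245 + (-111 + 774)) = 1/(5443245 + 663) = 1/5443908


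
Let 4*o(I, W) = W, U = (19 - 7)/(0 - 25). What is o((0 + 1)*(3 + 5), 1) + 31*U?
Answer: -1463/100 ≈ -14.630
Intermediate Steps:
U = -12/25 (U = 12/(-25) = 12*(-1/25) = -12/25 ≈ -0.48000)
o(I, W) = W/4
o((0 + 1)*(3 + 5), 1) + 31*U = (¼)*1 + 31*(-12/25) = ¼ - 372/25 = -1463/100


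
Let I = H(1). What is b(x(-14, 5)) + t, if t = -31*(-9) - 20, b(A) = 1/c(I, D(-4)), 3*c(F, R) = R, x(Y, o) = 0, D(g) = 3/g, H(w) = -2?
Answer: 255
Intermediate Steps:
I = -2
c(F, R) = R/3
b(A) = -4 (b(A) = 1/((3/(-4))/3) = 1/((3*(-¼))/3) = 1/((⅓)*(-¾)) = 1/(-¼) = -4)
t = 259 (t = 279 - 20 = 259)
b(x(-14, 5)) + t = -4 + 259 = 255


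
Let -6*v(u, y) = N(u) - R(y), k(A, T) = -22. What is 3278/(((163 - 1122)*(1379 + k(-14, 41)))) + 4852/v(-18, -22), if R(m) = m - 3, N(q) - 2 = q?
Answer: -12628436386/3904089 ≈ -3234.7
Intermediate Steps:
N(q) = 2 + q
R(m) = -3 + m
v(u, y) = -5/6 - u/6 + y/6 (v(u, y) = -((2 + u) - (-3 + y))/6 = -((2 + u) + (3 - y))/6 = -(5 + u - y)/6 = -5/6 - u/6 + y/6)
3278/(((163 - 1122)*(1379 + k(-14, 41)))) + 4852/v(-18, -22) = 3278/(((163 - 1122)*(1379 - 22))) + 4852/(-5/6 - 1/6*(-18) + (1/6)*(-22)) = 3278/((-959*1357)) + 4852/(-5/6 + 3 - 11/3) = 3278/(-1301363) + 4852/(-3/2) = 3278*(-1/1301363) + 4852*(-2/3) = -3278/1301363 - 9704/3 = -12628436386/3904089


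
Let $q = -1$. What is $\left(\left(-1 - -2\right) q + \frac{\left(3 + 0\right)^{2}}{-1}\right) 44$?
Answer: $-440$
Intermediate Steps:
$\left(\left(-1 - -2\right) q + \frac{\left(3 + 0\right)^{2}}{-1}\right) 44 = \left(\left(-1 - -2\right) \left(-1\right) + \frac{\left(3 + 0\right)^{2}}{-1}\right) 44 = \left(\left(-1 + 2\right) \left(-1\right) + 3^{2} \left(-1\right)\right) 44 = \left(1 \left(-1\right) + 9 \left(-1\right)\right) 44 = \left(-1 - 9\right) 44 = \left(-10\right) 44 = -440$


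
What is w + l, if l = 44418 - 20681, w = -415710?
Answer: -391973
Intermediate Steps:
l = 23737
w + l = -415710 + 23737 = -391973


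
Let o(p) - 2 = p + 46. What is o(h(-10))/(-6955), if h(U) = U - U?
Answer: -48/6955 ≈ -0.0069015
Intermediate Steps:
h(U) = 0
o(p) = 48 + p (o(p) = 2 + (p + 46) = 2 + (46 + p) = 48 + p)
o(h(-10))/(-6955) = (48 + 0)/(-6955) = 48*(-1/6955) = -48/6955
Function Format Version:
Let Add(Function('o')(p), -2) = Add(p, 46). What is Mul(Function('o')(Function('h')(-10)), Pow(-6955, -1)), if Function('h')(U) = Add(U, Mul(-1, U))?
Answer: Rational(-48, 6955) ≈ -0.0069015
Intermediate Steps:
Function('h')(U) = 0
Function('o')(p) = Add(48, p) (Function('o')(p) = Add(2, Add(p, 46)) = Add(2, Add(46, p)) = Add(48, p))
Mul(Function('o')(Function('h')(-10)), Pow(-6955, -1)) = Mul(Add(48, 0), Pow(-6955, -1)) = Mul(48, Rational(-1, 6955)) = Rational(-48, 6955)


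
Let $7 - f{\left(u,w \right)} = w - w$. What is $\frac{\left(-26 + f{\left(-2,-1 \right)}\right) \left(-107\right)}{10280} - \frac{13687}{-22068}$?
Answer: $\frac{46391651}{56714760} \approx 0.81798$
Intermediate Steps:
$f{\left(u,w \right)} = 7$ ($f{\left(u,w \right)} = 7 - \left(w - w\right) = 7 - 0 = 7 + 0 = 7$)
$\frac{\left(-26 + f{\left(-2,-1 \right)}\right) \left(-107\right)}{10280} - \frac{13687}{-22068} = \frac{\left(-26 + 7\right) \left(-107\right)}{10280} - \frac{13687}{-22068} = \left(-19\right) \left(-107\right) \frac{1}{10280} - - \frac{13687}{22068} = 2033 \cdot \frac{1}{10280} + \frac{13687}{22068} = \frac{2033}{10280} + \frac{13687}{22068} = \frac{46391651}{56714760}$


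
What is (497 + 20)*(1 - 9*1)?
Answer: -4136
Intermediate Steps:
(497 + 20)*(1 - 9*1) = 517*(1 - 9) = 517*(-8) = -4136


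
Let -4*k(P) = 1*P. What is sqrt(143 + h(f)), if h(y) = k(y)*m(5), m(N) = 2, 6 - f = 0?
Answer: 2*sqrt(35) ≈ 11.832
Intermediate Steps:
f = 6 (f = 6 - 1*0 = 6 + 0 = 6)
k(P) = -P/4
h(y) = -y/2 (h(y) = -y/4*2 = -y/2)
sqrt(143 + h(f)) = sqrt(143 - 1/2*6) = sqrt(143 - 3) = sqrt(140) = 2*sqrt(35)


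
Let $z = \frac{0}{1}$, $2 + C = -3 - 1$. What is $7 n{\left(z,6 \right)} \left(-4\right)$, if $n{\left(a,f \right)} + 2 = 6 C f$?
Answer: $6104$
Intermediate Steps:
$C = -6$ ($C = -2 - 4 = -6$)
$z = 0$ ($z = 0 \cdot 1 = 0$)
$n{\left(a,f \right)} = -2 - 36 f$ ($n{\left(a,f \right)} = -2 + 6 \left(-6\right) f = -2 - 36 f$)
$7 n{\left(z,6 \right)} \left(-4\right) = 7 \left(-2 - 216\right) \left(-4\right) = 7 \left(-218\right) \left(-4\right) = \left(-1526\right) \left(-4\right) = 6104$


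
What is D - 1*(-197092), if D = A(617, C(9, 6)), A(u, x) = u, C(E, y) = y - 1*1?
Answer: 197709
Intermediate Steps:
C(E, y) = -1 + y (C(E, y) = y - 1 = -1 + y)
D = 617
D - 1*(-197092) = 617 - 1*(-197092) = 617 + 197092 = 197709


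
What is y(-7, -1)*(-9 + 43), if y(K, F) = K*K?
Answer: 1666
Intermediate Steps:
y(K, F) = K²
y(-7, -1)*(-9 + 43) = (-7)²*(-9 + 43) = 49*34 = 1666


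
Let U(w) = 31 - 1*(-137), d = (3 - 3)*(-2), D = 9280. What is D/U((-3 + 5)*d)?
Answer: 1160/21 ≈ 55.238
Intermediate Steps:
d = 0 (d = 0*(-2) = 0)
U(w) = 168 (U(w) = 31 + 137 = 168)
D/U((-3 + 5)*d) = 9280/168 = 9280*(1/168) = 1160/21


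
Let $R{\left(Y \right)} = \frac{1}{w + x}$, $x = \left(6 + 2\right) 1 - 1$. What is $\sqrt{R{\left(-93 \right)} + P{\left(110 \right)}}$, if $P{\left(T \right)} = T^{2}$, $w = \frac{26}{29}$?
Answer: $\frac{27 \sqrt{870429}}{229} \approx 110.0$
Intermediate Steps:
$w = \frac{26}{29}$ ($w = 26 \cdot \frac{1}{29} = \frac{26}{29} \approx 0.89655$)
$x = 7$ ($x = 8 \cdot 1 - 1 = 8 - 1 = 7$)
$R{\left(Y \right)} = \frac{29}{229}$ ($R{\left(Y \right)} = \frac{1}{\frac{26}{29} + 7} = \frac{1}{\frac{229}{29}} = \frac{29}{229}$)
$\sqrt{R{\left(-93 \right)} + P{\left(110 \right)}} = \sqrt{\frac{29}{229} + 110^{2}} = \sqrt{\frac{29}{229} + 12100} = \sqrt{\frac{2770929}{229}} = \frac{27 \sqrt{870429}}{229}$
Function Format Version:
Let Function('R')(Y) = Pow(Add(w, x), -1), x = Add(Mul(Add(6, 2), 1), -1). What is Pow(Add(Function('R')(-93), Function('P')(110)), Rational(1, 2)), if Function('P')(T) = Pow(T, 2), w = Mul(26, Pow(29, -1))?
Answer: Mul(Rational(27, 229), Pow(870429, Rational(1, 2))) ≈ 110.00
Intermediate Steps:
w = Rational(26, 29) (w = Mul(26, Rational(1, 29)) = Rational(26, 29) ≈ 0.89655)
x = 7 (x = Add(Mul(8, 1), -1) = Add(8, -1) = 7)
Function('R')(Y) = Rational(29, 229) (Function('R')(Y) = Pow(Add(Rational(26, 29), 7), -1) = Pow(Rational(229, 29), -1) = Rational(29, 229))
Pow(Add(Function('R')(-93), Function('P')(110)), Rational(1, 2)) = Pow(Add(Rational(29, 229), Pow(110, 2)), Rational(1, 2)) = Pow(Add(Rational(29, 229), 12100), Rational(1, 2)) = Pow(Rational(2770929, 229), Rational(1, 2)) = Mul(Rational(27, 229), Pow(870429, Rational(1, 2)))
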